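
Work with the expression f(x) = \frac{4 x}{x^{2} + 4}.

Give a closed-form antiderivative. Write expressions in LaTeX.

The substitution u = \frac{x^{2}}{2} + 2 works: f is exactly (dF/du)*(du/dx) for that inner function.
Check: d/dx[2 \log{\left(\frac{x^{2}}{2} + 2 \right)}] = \frac{4 x}{x^{2} + 4} = f(x).

An antiderivative is F(x) = 2 \log{\left(\frac{x^{2}}{2} + 2 \right)}.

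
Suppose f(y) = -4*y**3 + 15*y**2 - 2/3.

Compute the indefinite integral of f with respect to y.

The integrand splits into summands that can be handled one at a time.
Check: d/dy[-y**4 + 5*y**3 - 2*y/3] = -4*y**3 + 15*y**2 - 2/3 = f(y).

F(y) = -y**4 + 5*y**3 - 2*y/3 + C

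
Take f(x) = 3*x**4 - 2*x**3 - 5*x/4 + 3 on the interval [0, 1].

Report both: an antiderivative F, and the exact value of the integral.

Antiderivative: F(x) = x*(24*x**4 - 20*x**3 - 25*x + 120)/40; value = 99/40

The integrand splits into summands that can be handled one at a time.
F(x) = x*(24*x**4 - 20*x**3 - 25*x + 120)/40 is an antiderivative of f.
Check: d/dx[x*(24*x**4 - 20*x**3 - 25*x + 120)/40] = 3*x**4 - 2*x**3 - 5*x/4 + 3 = f(x).
F(1) = 99/40; F(0) = 0.
Integral = F(1) - F(0) = 99/40.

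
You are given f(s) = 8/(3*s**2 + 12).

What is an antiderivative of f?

Differentiate the proposed F(s) back; it has to land on f(s) exactly.
Check: d/ds[4*atan(s/2)/3] = 8/(3*s**2 + 12) = f(s).

An antiderivative is F(s) = 4*atan(s/2)/3.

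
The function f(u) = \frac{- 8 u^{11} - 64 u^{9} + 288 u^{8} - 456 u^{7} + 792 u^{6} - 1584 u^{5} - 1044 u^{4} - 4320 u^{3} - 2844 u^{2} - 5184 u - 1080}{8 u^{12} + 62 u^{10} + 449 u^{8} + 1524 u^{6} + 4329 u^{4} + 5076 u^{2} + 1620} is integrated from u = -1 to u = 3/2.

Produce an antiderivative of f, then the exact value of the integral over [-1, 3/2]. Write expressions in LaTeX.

An antiderivative F(u) passes only if d/du[F] lands on f(u) exactly.
F(u) = - \frac{2 u^{4} \log{\left(4 u^{2} + 2 \right)} - u^{4} \log{\left(4 u^{2} + 5 \right)} + 6 u^{2} \log{\left(4 u^{2} + 2 \right)} - 3 u^{2} \log{\left(4 u^{2} + 5 \right)} + 24 u + 36 \log{\left(4 u^{2} + 2 \right)} - 18 \log{\left(4 u^{2} + 5 \right)}}{2 \left(u^{4} + 3 u^{2} + 18\right)} is an antiderivative of f.
Check: d/du[- \frac{2 u^{4} \log{\left(4 u^{2} + 2 \right)} - u^{4} \log{\left(4 u^{2} + 5 \right)} + 6 u^{2} \log{\left(4 u^{2} + 2 \right)} - 3 u^{2} \log{\left(4 u^{2} + 5 \right)} + 24 u + 36 \log{\left(4 u^{2} + 2 \right)} - 18 \log{\left(4 u^{2} + 5 \right)}}{2 \left(u^{4} + 3 u^{2} + 18\right)}] = \frac{- 8 u^{11} - 64 u^{9} + 288 u^{8} - 456 u^{7} + 792 u^{6} - 1584 u^{5} - 1044 u^{4} - 4320 u^{3} - 2844 u^{2} - 5184 u - 1080}{8 u^{12} + 62 u^{10} + 449 u^{8} + 1524 u^{6} + 4329 u^{4} + 5076 u^{2} + 1620} = f(u).
F(3/2) = - \log{\left(11 \right)} - \frac{32}{53} + \frac{\log{\left(14 \right)}}{2}; F(-1) = - \log{\left(6 \right)} + \frac{6}{11} + \frac{\log{\left(9 \right)}}{2}.
Integral = F(3/2) - F(-1) = - \log{\left(11 \right)} - \frac{670}{583} - \frac{\log{\left(9 \right)}}{2} + \frac{\log{\left(14 \right)}}{2} + \log{\left(6 \right)}.

Antiderivative: F(u) = - \frac{2 u^{4} \log{\left(4 u^{2} + 2 \right)} - u^{4} \log{\left(4 u^{2} + 5 \right)} + 6 u^{2} \log{\left(4 u^{2} + 2 \right)} - 3 u^{2} \log{\left(4 u^{2} + 5 \right)} + 24 u + 36 \log{\left(4 u^{2} + 2 \right)} - 18 \log{\left(4 u^{2} + 5 \right)}}{2 \left(u^{4} + 3 u^{2} + 18\right)}; value = - \log{\left(11 \right)} - \frac{670}{583} - \frac{\log{\left(9 \right)}}{2} + \frac{\log{\left(14 \right)}}{2} + \log{\left(6 \right)}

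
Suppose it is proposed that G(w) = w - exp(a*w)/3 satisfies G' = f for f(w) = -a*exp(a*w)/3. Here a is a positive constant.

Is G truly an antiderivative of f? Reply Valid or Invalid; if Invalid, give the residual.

d/dw[G] = -a*exp(a*w)/3 + 1
d/dw[G] - f(w) = 1 != 0.

Invalid: d/dw[G] - f = 1, which is not 0.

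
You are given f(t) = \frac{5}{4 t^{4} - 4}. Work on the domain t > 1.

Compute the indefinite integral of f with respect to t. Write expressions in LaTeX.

The denominator factors as 4 \left(t - 1\right) \left(t + 1\right) \left(t^{2} + 1\right); partial fractions split f into directly integrable pieces: - \frac{5}{8 \left(t^{2} + 1\right)} - \frac{5}{16 \left(t + 1\right)} + \frac{5}{16 \left(t - 1\right)}.
Check: d/dt[\frac{5 \log{\left(t - 1 \right)}}{16} - \frac{5 \log{\left(t + 1 \right)}}{16} - \frac{5 \operatorname{atan}{\left(t \right)}}{8}] = \frac{5}{4 t^{4} - 4} = f(t).

F(t) = \frac{5 \log{\left(t - 1 \right)}}{16} - \frac{5 \log{\left(t + 1 \right)}}{16} - \frac{5 \operatorname{atan}{\left(t \right)}}{8} + C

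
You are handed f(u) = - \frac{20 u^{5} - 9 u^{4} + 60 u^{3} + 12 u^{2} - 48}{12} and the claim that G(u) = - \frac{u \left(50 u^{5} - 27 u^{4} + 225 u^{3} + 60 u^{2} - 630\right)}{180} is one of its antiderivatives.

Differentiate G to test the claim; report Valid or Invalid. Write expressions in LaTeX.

Invalid: d/du[G] - f = - \frac{1}{2}, which is not 0.

d/du[G] = - \frac{5 u^{5}}{3} + \frac{3 u^{4}}{4} - 5 u^{3} - u^{2} + \frac{7}{2}
d/du[G] - f(u) = - \frac{1}{2} != 0.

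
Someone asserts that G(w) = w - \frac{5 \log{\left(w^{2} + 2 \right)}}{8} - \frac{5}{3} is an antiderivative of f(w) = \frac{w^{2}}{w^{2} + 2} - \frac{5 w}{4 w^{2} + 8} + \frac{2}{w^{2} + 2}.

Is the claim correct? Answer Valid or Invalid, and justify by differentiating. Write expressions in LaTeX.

d/dw[G] = \frac{4 w^{2} - 5 w + 8}{4 w^{2} + 8}
This equals f(w) exactly, so the claim holds.

Valid: G'(w) = f(w).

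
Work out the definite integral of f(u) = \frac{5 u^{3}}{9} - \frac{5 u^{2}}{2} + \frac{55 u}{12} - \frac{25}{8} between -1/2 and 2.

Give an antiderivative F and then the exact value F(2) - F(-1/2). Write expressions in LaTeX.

f matches the chain-rule pattern g'(h)*h' with inner function h(u) = - \frac{u^{2}}{3} + u - \frac{5}{4}; substituting w = h(u) collapses the integral.
F(u) = \frac{5 \left(- 4 u^{2} + 12 u - 15\right)^{2}}{576} is an antiderivative of f.
Check: d/du[\frac{5 \left(- 4 u^{2} + 12 u - 15\right)^{2}}{576}] = \frac{5 u^{3}}{9} - \frac{5 u^{2}}{2} + \frac{55 u}{12} - \frac{25}{8} = f(u).
F(2) = \frac{245}{576}; F(-1/2) = \frac{605}{144}.
Integral = F(2) - F(-1/2) = - \frac{725}{192}.

Antiderivative: F(u) = \frac{5 \left(- 4 u^{2} + 12 u - 15\right)^{2}}{576}; value = - \frac{725}{192}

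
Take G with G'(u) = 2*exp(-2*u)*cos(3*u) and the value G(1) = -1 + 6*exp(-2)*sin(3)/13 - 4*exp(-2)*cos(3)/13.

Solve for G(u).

G(u) = -1 + 6*exp(-2*u)*sin(3*u)/13 - 4*exp(-2*u)*cos(3*u)/13

A candidate passes only if d/du[G] lands on the given G'(u) exactly.
A general antiderivative is 6*exp(-2*u)*sin(3*u)/13 - 4*exp(-2*u)*cos(3*u)/13 + C.
The condition gives C = -1 + 6*exp(-2)*sin(3)/13 - 4*exp(-2)*cos(3)/13 - (6*exp(-2)*sin(3)/13 - 4*exp(-2)*cos(3)/13) = -1.
So G(u) = -1 + 6*exp(-2*u)*sin(3*u)/13 - 4*exp(-2*u)*cos(3*u)/13.
Check: d/du[-1 + 6*exp(-2*u)*sin(3*u)/13 - 4*exp(-2*u)*cos(3*u)/13] = 2*exp(-2*u)*cos(3*u) = G'(u).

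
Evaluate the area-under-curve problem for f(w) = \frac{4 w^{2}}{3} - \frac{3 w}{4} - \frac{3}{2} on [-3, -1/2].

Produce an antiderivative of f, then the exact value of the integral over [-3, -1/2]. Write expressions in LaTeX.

Integrate term by term and add the pieces.
F(w) = \frac{4 w^{3}}{9} - \frac{3 w^{2}}{8} - \frac{3 w}{2} is an antiderivative of f.
Check: d/dw[\frac{4 w^{3}}{9} - \frac{3 w^{2}}{8} - \frac{3 w}{2}] = \frac{4 w^{2}}{3} - \frac{3 w}{4} - \frac{3}{2} = f(w).
F(-1/2) = \frac{173}{288}; F(-3) = - \frac{87}{8}.
Integral = F(-1/2) - F(-3) = \frac{3305}{288}.

Antiderivative: F(w) = \frac{4 w^{3}}{9} - \frac{3 w^{2}}{8} - \frac{3 w}{2}; value = \frac{3305}{288}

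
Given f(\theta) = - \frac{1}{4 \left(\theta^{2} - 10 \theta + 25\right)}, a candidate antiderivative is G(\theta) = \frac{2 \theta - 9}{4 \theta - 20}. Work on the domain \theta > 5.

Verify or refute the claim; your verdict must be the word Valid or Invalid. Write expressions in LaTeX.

Valid: G'(\theta) = f(\theta).

d/d\theta[G] = - \frac{1}{4 \theta^{2} - 40 \theta + 100}
This equals f(\theta) exactly, so the claim holds.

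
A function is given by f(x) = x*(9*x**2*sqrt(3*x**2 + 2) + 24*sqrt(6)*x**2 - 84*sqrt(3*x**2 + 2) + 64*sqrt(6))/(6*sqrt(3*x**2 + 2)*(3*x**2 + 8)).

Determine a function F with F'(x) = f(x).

A first test for any F(x): its x-derivative must equal f(x) identically.
Check: d/dx[x**2/4 + 4*sqrt(2*x**2 + 4/3)/3 - 3*log(x**2/2 + 4/3)] = (9*x**3*sqrt(3*x**2 + 2) + 24*sqrt(6)*x**3 - 84*x*sqrt(3*x**2 + 2) + 64*sqrt(6)*x)/(18*x**2*sqrt(3*x**2 + 2) + 48*sqrt(3*x**2 + 2)), which equals f(x).

An antiderivative is F(x) = x**2/4 + 4*sqrt(2*x**2 + 4/3)/3 - 3*log(x**2/2 + 4/3).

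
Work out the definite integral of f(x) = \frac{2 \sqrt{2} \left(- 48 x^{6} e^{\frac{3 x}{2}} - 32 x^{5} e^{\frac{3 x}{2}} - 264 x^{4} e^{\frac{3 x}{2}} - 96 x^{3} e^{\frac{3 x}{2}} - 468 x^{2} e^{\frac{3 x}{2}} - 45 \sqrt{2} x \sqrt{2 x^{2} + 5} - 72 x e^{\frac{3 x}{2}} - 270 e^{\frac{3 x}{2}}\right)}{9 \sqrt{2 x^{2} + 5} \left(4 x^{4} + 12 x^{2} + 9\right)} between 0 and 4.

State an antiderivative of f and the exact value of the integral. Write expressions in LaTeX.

A candidate is checked by its d/dx: the result must match f(x).
F(x) = - \frac{16 \sqrt{x^{2} + \frac{5}{2}} e^{\frac{3 x}{2}}}{9} + \frac{5}{2 x^{2} + 3} is an antiderivative of f.
Check: d/dx[- \frac{16 \sqrt{x^{2} + \frac{5}{2}} e^{\frac{3 x}{2}}}{9} + \frac{5}{2 x^{2} + 3}] = \frac{- 192 x^{6} e^{\frac{3 x}{2}} - 128 x^{5} e^{\frac{3 x}{2}} - 1056 x^{4} e^{\frac{3 x}{2}} - 384 x^{3} e^{\frac{3 x}{2}} - 1872 x^{2} e^{\frac{3 x}{2}} - 180 \sqrt{2} x \sqrt{2 x^{2} + 5} - 288 x e^{\frac{3 x}{2}} - 1080 e^{\frac{3 x}{2}}}{36 \sqrt{2} x^{4} \sqrt{2 x^{2} + 5} + 108 \sqrt{2} x^{2} \sqrt{2 x^{2} + 5} + 81 \sqrt{2} \sqrt{2 x^{2} + 5}}, which equals f(x).
F(4) = - \frac{8 \sqrt{74} e^{6}}{9} + \frac{1}{7}; F(0) = \frac{5}{3} - \frac{8 \sqrt{10}}{9}.
Integral = F(4) - F(0) = - \frac{8 \sqrt{74} e^{6}}{9} - \frac{32}{21} + \frac{8 \sqrt{10}}{9}.

Antiderivative: F(x) = - \frac{16 \sqrt{x^{2} + \frac{5}{2}} e^{\frac{3 x}{2}}}{9} + \frac{5}{2 x^{2} + 3}; value = - \frac{8 \sqrt{74} e^{6}}{9} - \frac{32}{21} + \frac{8 \sqrt{10}}{9}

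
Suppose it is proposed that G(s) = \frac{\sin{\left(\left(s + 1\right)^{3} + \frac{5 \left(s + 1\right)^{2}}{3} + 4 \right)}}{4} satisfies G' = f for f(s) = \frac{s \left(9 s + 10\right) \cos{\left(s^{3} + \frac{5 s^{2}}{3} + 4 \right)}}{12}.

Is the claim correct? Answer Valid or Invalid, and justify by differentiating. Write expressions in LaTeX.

Invalid: d/ds[G] - f = - \frac{3 s^{2} \cos{\left(s^{3} + \frac{5 s^{2}}{3} + 4 \right)}}{4} + \frac{3 s^{2} \cos{\left(s^{3} + \frac{14 s^{2}}{3} + \frac{19 s}{3} + \frac{20}{3} \right)}}{4} - \frac{5 s \cos{\left(s^{3} + \frac{5 s^{2}}{3} + 4 \right)}}{6} + \frac{7 s \cos{\left(s^{3} + \frac{14 s^{2}}{3} + \frac{19 s}{3} + \frac{20}{3} \right)}}{3} + \frac{19 \cos{\left(s^{3} + \frac{14 s^{2}}{3} + \frac{19 s}{3} + \frac{20}{3} \right)}}{12}, which is not 0.

d/ds[G] = \frac{3 s^{2} \cos{\left(s^{3} + \frac{14 s^{2}}{3} + \frac{19 s}{3} + \frac{20}{3} \right)}}{4} + \frac{7 s \cos{\left(s^{3} + \frac{14 s^{2}}{3} + \frac{19 s}{3} + \frac{20}{3} \right)}}{3} + \frac{19 \cos{\left(s^{3} + \frac{14 s^{2}}{3} + \frac{19 s}{3} + \frac{20}{3} \right)}}{12}
d/ds[G] - f(s) = - \frac{3 s^{2} \cos{\left(s^{3} + \frac{5 s^{2}}{3} + 4 \right)}}{4} + \frac{3 s^{2} \cos{\left(s^{3} + \frac{14 s^{2}}{3} + \frac{19 s}{3} + \frac{20}{3} \right)}}{4} - \frac{5 s \cos{\left(s^{3} + \frac{5 s^{2}}{3} + 4 \right)}}{6} + \frac{7 s \cos{\left(s^{3} + \frac{14 s^{2}}{3} + \frac{19 s}{3} + \frac{20}{3} \right)}}{3} + \frac{19 \cos{\left(s^{3} + \frac{14 s^{2}}{3} + \frac{19 s}{3} + \frac{20}{3} \right)}}{12} != 0.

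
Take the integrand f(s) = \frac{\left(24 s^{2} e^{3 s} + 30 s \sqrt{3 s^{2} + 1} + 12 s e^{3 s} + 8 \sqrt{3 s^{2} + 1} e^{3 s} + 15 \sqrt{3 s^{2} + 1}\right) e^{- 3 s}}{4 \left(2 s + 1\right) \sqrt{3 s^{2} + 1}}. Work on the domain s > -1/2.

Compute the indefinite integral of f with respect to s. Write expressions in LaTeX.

Any candidate F(s) must reproduce f(s) exactly when differentiated.
Check: d/ds[\frac{\left(4 \sqrt{3 s^{2} + 1} e^{3 s} + 4 e^{3 s} \log{\left(s + \frac{1}{2} \right)} - 5\right) e^{- 3 s}}{4}] = \frac{24 s^{2} e^{3 s} + 30 s \sqrt{3 s^{2} + 1} + 12 s e^{3 s} + 8 \sqrt{3 s^{2} + 1} e^{3 s} + 15 \sqrt{3 s^{2} + 1}}{8 s \sqrt{3 s^{2} + 1} e^{3 s} + 4 \sqrt{3 s^{2} + 1} e^{3 s}}, which equals f(s).

F(s) = \frac{\left(4 \sqrt{3 s^{2} + 1} e^{3 s} + 4 e^{3 s} \log{\left(s + \frac{1}{2} \right)} - 5\right) e^{- 3 s}}{4} + C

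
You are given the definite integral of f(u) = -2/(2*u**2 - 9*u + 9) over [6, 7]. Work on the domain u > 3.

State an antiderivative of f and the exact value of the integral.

Factor the denominator ((u - 3)*(2*u - 3)) and decompose: f = 4/(3*(2*u - 3)) - 2/(3*(u - 3)); each piece integrates to a log, atan, or power term.
F(u) = -2*log(u - 3)/3 + 2*log(u - 3/2)/3 is an antiderivative of f.
Check: d/du[-2*log(u - 3)/3 + 2*log(u - 3/2)/3] = -2/(2*u**2 - 9*u + 9) = f(u).
F(7) = -2*log(4)/3 + 2*log(11/2)/3; F(6) = -2*log(3)/3 + 2*log(9/2)/3.
Integral = F(7) - F(6) = -2*log(9/2)/3 - 2*log(4)/3 + 2*log(3)/3 + 2*log(11/2)/3.

Antiderivative: F(u) = -2*log(u - 3)/3 + 2*log(u - 3/2)/3; value = -2*log(9/2)/3 - 2*log(4)/3 + 2*log(3)/3 + 2*log(11/2)/3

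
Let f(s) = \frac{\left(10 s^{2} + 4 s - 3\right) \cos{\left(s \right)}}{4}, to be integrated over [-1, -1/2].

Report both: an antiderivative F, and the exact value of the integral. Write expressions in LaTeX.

A candidate is checked by its d/ds: the result must match f(s).
F(s) = \frac{5 s^{2} \sin{\left(s \right)}}{2} + s \sin{\left(s \right)} + 5 s \cos{\left(s \right)} - \frac{23 \sin{\left(s \right)}}{4} + \cos{\left(s \right)} is an antiderivative of f.
Check: d/ds[\frac{5 s^{2} \sin{\left(s \right)}}{2} + s \sin{\left(s \right)} + 5 s \cos{\left(s \right)} - \frac{23 \sin{\left(s \right)}}{4} + \cos{\left(s \right)}] = \frac{5 s^{2} \cos{\left(s \right)}}{2} + s \cos{\left(s \right)} - \frac{3 \cos{\left(s \right)}}{4}, which equals f(s).
F(-1/2) = - \frac{3 \cos{\left(\frac{1}{2} \right)}}{2} + \frac{45 \sin{\left(\frac{1}{2} \right)}}{8}; F(-1) = - 4 \cos{\left(1 \right)} + \frac{17 \sin{\left(1 \right)}}{4}.
Integral = F(-1/2) - F(-1) = - \frac{17 \sin{\left(1 \right)}}{4} - \frac{3 \cos{\left(\frac{1}{2} \right)}}{2} + 4 \cos{\left(1 \right)} + \frac{45 \sin{\left(\frac{1}{2} \right)}}{8}.

Antiderivative: F(s) = \frac{5 s^{2} \sin{\left(s \right)}}{2} + s \sin{\left(s \right)} + 5 s \cos{\left(s \right)} - \frac{23 \sin{\left(s \right)}}{4} + \cos{\left(s \right)}; value = - \frac{17 \sin{\left(1 \right)}}{4} - \frac{3 \cos{\left(\frac{1}{2} \right)}}{2} + 4 \cos{\left(1 \right)} + \frac{45 \sin{\left(\frac{1}{2} \right)}}{8}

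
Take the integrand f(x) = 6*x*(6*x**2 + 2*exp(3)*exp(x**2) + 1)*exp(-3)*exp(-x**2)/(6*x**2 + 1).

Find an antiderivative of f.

Differentiate the proposed F(x) back; it has to land on f(x) exactly.
Check: d/dx[log(2*x**2 + 1/3) - 3*exp(-3)*exp(-x**2)] = (36*x**3 + 12*x*exp(3)*exp(x**2) + 6*x)/(6*x**2*exp(3)*exp(x**2) + exp(3)*exp(x**2)), which equals f(x).

An antiderivative is F(x) = log(2*x**2 + 1/3) - 3*exp(-3)*exp(-x**2).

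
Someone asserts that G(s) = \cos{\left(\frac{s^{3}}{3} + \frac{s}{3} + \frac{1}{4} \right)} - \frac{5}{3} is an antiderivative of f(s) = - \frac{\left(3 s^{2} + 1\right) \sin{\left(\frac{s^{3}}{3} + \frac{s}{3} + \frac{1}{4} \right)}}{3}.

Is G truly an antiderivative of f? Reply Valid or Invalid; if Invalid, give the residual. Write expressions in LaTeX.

d/ds[G] = - s^{2} \sin{\left(\frac{s^{3}}{3} + \frac{s}{3} + \frac{1}{4} \right)} - \frac{\sin{\left(\frac{s^{3}}{3} + \frac{s}{3} + \frac{1}{4} \right)}}{3}
This equals f(s) exactly, so the claim holds.

Valid. The derivative of G reproduces f.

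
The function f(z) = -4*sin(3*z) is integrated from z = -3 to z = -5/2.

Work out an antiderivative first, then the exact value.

Antiderivative: F(z) = 4*cos(3*z)/3; value = 4*cos(15/2)/3 - 4*cos(9)/3

A first test for any F(z): its z-derivative must equal f(z) identically.
F(z) = 4*cos(3*z)/3 is an antiderivative of f.
Check: d/dz[4*cos(3*z)/3] = -4*sin(3*z) = f(z).
F(-5/2) = 4*cos(15/2)/3; F(-3) = 4*cos(9)/3.
Integral = F(-5/2) - F(-3) = 4*cos(15/2)/3 - 4*cos(9)/3.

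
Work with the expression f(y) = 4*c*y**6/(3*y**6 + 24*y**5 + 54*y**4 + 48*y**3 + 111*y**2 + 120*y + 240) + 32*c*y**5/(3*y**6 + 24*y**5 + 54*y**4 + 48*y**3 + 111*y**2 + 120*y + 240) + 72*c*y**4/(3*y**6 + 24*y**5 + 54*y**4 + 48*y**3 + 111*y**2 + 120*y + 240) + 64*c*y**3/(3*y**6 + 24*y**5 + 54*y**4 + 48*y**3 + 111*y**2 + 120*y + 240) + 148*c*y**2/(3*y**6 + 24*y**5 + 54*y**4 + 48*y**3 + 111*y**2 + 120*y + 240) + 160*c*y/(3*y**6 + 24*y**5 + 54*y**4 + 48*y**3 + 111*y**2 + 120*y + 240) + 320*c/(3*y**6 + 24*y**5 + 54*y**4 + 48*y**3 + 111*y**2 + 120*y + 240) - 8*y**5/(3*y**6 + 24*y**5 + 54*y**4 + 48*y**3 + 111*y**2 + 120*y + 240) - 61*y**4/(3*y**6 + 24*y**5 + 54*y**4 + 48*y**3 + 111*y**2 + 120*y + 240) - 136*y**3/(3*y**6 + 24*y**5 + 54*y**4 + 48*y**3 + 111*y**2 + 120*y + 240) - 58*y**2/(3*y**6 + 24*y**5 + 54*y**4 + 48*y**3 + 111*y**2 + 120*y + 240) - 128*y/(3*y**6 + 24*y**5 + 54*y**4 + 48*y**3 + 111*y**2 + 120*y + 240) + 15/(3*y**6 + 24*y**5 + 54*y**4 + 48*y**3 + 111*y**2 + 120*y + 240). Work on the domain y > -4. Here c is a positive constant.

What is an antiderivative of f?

Integrate term by term and add the pieces.
Check: d/dy[4*c*y/3 - 2*log(y**4/2 + y**2 + 5/2)/3 - 1/(y + 4)] = (4*c*y**6 + 32*c*y**5 + 72*c*y**4 + 64*c*y**3 + 148*c*y**2 + 160*c*y + 320*c - 8*y**5 - 61*y**4 - 136*y**3 - 58*y**2 - 128*y + 15)/(3*y**6 + 24*y**5 + 54*y**4 + 48*y**3 + 111*y**2 + 120*y + 240), which equals f(y).

An antiderivative is F(y) = 4*c*y/3 - 2*log(y**4/2 + y**2 + 5/2)/3 - 1/(y + 4).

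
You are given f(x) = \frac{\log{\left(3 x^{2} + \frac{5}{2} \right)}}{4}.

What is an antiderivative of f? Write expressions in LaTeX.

An antiderivative is F(x) = \frac{3 x \log{\left(3 x^{2} + \frac{5}{2} \right)} - 6 x + \sqrt{30} \operatorname{atan}{\left(\frac{\sqrt{30} x}{5} \right)}}{12}.

Differentiate the proposed F(x) back; it has to land on f(x) exactly.
Check: d/dx[\frac{3 x \log{\left(3 x^{2} + \frac{5}{2} \right)} - 6 x + \sqrt{30} \operatorname{atan}{\left(\frac{\sqrt{30} x}{5} \right)}}{12}] = \frac{\log{\left(3 x^{2} + \frac{5}{2} \right)}}{4} = f(x).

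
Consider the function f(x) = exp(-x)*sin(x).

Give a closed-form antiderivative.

An antiderivative is F(x) = (-sin(x) - cos(x))*exp(-x)/2.

Since d/dx undoes antidifferentiation here, F'(x) = f(x) is required of F(x).
Check: d/dx[(-sin(x) - cos(x))*exp(-x)/2] = exp(-x)*sin(x) = f(x).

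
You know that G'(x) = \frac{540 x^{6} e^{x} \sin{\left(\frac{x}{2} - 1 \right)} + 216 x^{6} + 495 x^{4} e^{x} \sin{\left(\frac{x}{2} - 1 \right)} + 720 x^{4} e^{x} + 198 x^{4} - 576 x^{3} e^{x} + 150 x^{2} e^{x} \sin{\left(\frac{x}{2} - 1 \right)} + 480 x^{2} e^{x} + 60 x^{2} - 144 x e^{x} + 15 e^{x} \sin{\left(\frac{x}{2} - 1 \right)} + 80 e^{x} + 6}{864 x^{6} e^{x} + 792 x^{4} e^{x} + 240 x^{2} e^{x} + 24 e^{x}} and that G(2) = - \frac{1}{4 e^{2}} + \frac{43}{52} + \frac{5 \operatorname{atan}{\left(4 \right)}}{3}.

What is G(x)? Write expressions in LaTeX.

Any candidate G(x) must reproduce the stated G'(x) exactly.
A general antiderivative is - \frac{5 \cos{\left(\frac{x}{2} - 1 \right)}}{4} + \frac{5 \operatorname{atan}{\left(2 x \right)}}{3} - \frac{e^{- x}}{4} + \frac{1}{3 x^{2} + 1} + C.
The condition gives C = - \frac{1}{4 e^{2}} + \frac{43}{52} + \frac{5 \operatorname{atan}{\left(4 \right)}}{3} - (- \frac{61}{52} - \frac{1}{4 e^{2}} + \frac{5 \operatorname{atan}{\left(4 \right)}}{3}) = 2.
So G(x) = - \frac{5 \cos{\left(\frac{x}{2} - 1 \right)}}{4} + \frac{5 \operatorname{atan}{\left(2 x \right)}}{3} + 2 - \frac{e^{- x}}{4} + \frac{1}{3 x^{2} + 1}.
Check: d/dx[- \frac{5 \cos{\left(\frac{x}{2} - 1 \right)}}{4} + \frac{5 \operatorname{atan}{\left(2 x \right)}}{3} + 2 - \frac{e^{- x}}{4} + \frac{1}{3 x^{2} + 1}] = \frac{540 x^{6} e^{x} \sin{\left(\frac{x}{2} - 1 \right)} + 216 x^{6} + 495 x^{4} e^{x} \sin{\left(\frac{x}{2} - 1 \right)} + 720 x^{4} e^{x} + 198 x^{4} - 576 x^{3} e^{x} + 150 x^{2} e^{x} \sin{\left(\frac{x}{2} - 1 \right)} + 480 x^{2} e^{x} + 60 x^{2} - 144 x e^{x} + 15 e^{x} \sin{\left(\frac{x}{2} - 1 \right)} + 80 e^{x} + 6}{864 x^{6} e^{x} + 792 x^{4} e^{x} + 240 x^{2} e^{x} + 24 e^{x}} = G'(x).

G(x) = - \frac{5 \cos{\left(\frac{x}{2} - 1 \right)}}{4} + \frac{5 \operatorname{atan}{\left(2 x \right)}}{3} + 2 - \frac{e^{- x}}{4} + \frac{1}{3 x^{2} + 1}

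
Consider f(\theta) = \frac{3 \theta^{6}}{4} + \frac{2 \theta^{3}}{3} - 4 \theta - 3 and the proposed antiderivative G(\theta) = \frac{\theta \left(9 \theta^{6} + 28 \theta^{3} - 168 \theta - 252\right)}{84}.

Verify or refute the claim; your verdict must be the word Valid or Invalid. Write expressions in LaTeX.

d/d\theta[G] = \frac{3 \theta^{6}}{4} + \frac{4 \theta^{3}}{3} - 4 \theta - 3
d/d\theta[G] - f(\theta) = \frac{2 \theta^{3}}{3} != 0.

Invalid: d/d\theta[G] - f = \frac{2 \theta^{3}}{3}, which is not 0.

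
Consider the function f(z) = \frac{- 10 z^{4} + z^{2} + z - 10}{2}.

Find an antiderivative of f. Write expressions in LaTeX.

An antiderivative is F(z) = - z^{5} + \frac{z^{3}}{6} + \frac{z^{2}}{4} - 5 z.

A first test for any F(z): its z-derivative must equal f(z) identically.
Check: d/dz[- z^{5} + \frac{z^{3}}{6} + \frac{z^{2}}{4} - 5 z] = - 5 z^{4} + \frac{z^{2}}{2} + \frac{z}{2} - 5, which equals f(z).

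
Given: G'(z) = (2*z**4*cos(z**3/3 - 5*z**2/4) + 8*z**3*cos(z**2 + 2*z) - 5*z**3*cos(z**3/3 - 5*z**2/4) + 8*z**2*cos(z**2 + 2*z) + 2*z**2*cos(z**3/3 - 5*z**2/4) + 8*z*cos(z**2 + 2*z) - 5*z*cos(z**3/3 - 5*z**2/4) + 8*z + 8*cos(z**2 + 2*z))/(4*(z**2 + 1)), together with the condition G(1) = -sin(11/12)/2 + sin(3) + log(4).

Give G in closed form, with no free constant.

G(z) = (2*log(2*z**2 + 2) + 2*sin(z**2 + 2*z) + sin(z**3/3 - 5*z**2/4))/2

The proposed G(z) is checked by its d/dz: the result must match the given G'(z).
A general antiderivative is log(2*z**2 + 2) + sin(z**2 + 2*z) + sin(z**3/3 - 5*z**2/4)/2 + C.
The condition gives C = -sin(11/12)/2 + sin(3) + log(4) - (-sin(11/12)/2 + sin(3) + log(4)) = 0.
So G(z) = (2*log(2*z**2 + 2) + 2*sin(z**2 + 2*z) + sin(z**3/3 - 5*z**2/4))/2.
Check: d/dz[(2*log(2*z**2 + 2) + 2*sin(z**2 + 2*z) + sin(z**3/3 - 5*z**2/4))/2] = (2*z**4*cos(z**3/3 - 5*z**2/4) + 8*z**3*cos(z**2 + 2*z) - 5*z**3*cos(z**3/3 - 5*z**2/4) + 8*z**2*cos(z**2 + 2*z) + 2*z**2*cos(z**3/3 - 5*z**2/4) + 8*z*cos(z**2 + 2*z) - 5*z*cos(z**3/3 - 5*z**2/4) + 8*z + 8*cos(z**2 + 2*z))/(4*z**2 + 4), which equals G'(z).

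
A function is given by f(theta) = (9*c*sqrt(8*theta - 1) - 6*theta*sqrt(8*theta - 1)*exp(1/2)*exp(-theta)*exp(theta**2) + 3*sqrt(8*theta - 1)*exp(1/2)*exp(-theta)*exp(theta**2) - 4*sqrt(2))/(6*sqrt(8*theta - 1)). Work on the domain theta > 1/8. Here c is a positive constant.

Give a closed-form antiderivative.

An antiderivative is F(theta) = sqrt(2)*(9*sqrt(2)*c*theta - 2*sqrt(8*theta - 1) - 3*sqrt(2)*exp(1/2)*exp(-theta)*exp(theta**2))/12.

Check any antiderivative F(theta) by computing F'(theta) and comparing it with f(theta).
Check: d/dtheta[sqrt(2)*(9*sqrt(2)*c*theta - 2*sqrt(8*theta - 1) - 3*sqrt(2)*exp(1/2)*exp(-theta)*exp(theta**2))/12] = (9*c*sqrt(8*theta - 1)*exp(theta) - 6*theta*sqrt(8*theta - 1)*exp(1/2)*exp(theta**2) + 3*sqrt(8*theta - 1)*exp(1/2)*exp(theta**2) - 4*sqrt(2)*exp(theta))*exp(-theta)/(6*sqrt(8*theta - 1)), which equals f(theta).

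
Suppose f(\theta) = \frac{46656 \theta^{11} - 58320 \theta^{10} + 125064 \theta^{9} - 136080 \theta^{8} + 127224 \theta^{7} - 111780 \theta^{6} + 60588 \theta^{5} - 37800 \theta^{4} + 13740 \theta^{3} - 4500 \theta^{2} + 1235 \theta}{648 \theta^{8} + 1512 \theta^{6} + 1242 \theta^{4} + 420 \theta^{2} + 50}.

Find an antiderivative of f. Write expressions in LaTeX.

An antiderivative is F(\theta) = \frac{1296 \theta^{8} - 2160 \theta^{7} + 2412 \theta^{6} - 2520 \theta^{5} + 1410 \theta^{4} - 600 \theta^{3} + 289 \theta^{2} + 10}{72 \theta^{4} + 84 \theta^{2} + 20}.

A first test for any F(\theta): its \theta-derivative must equal f(\theta) identically.
Check: d/d\theta[\frac{1296 \theta^{8} - 2160 \theta^{7} + 2412 \theta^{6} - 2520 \theta^{5} + 1410 \theta^{4} - 600 \theta^{3} + 289 \theta^{2} + 10}{72 \theta^{4} + 84 \theta^{2} + 20}] = \frac{46656 \theta^{11} - 58320 \theta^{10} + 125064 \theta^{9} - 136080 \theta^{8} + 127224 \theta^{7} - 111780 \theta^{6} + 60588 \theta^{5} - 37800 \theta^{4} + 13740 \theta^{3} - 4500 \theta^{2} + 1235 \theta}{648 \theta^{8} + 1512 \theta^{6} + 1242 \theta^{4} + 420 \theta^{2} + 50} = f(\theta).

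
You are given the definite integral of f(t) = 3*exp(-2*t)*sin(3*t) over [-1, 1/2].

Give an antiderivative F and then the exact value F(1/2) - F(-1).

Any candidate F(t) must reproduce f(t) exactly when differentiated.
F(t) = (-6*sin(3*t) - 9*cos(3*t))*exp(-2*t)/13 is an antiderivative of f.
Check: d/dt[(-6*sin(3*t) - 9*cos(3*t))*exp(-2*t)/13] = 3*exp(-2*t)*sin(3*t) = f(t).
F(1/2) = -6*exp(-1)*sin(3/2)/13 - 9*exp(-1)*cos(3/2)/13; F(-1) = 6*exp(2)*sin(3)/13 - 9*exp(2)*cos(3)/13.
Integral = F(1/2) - F(-1) = 9*exp(2)*cos(3)/13 - 6*exp(2)*sin(3)/13 - 6*exp(-1)*sin(3/2)/13 - 9*exp(-1)*cos(3/2)/13.

Antiderivative: F(t) = (-6*sin(3*t) - 9*cos(3*t))*exp(-2*t)/13; value = 9*exp(2)*cos(3)/13 - 6*exp(2)*sin(3)/13 - 6*exp(-1)*sin(3/2)/13 - 9*exp(-1)*cos(3/2)/13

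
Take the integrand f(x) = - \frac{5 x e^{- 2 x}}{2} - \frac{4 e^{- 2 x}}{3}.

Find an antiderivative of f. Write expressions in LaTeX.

f has the shape u'v + uv' for u = \frac{5 x}{4} + \frac{31}{24} and v = e^{- 2 x} — it is the derivative of the product u*v.
Check: d/dx[\frac{\left(30 x + 31\right) e^{- 2 x}}{24}] = \frac{\left(- 15 x - 8\right) e^{- 2 x}}{6}, which equals f(x).

An antiderivative is F(x) = \frac{\left(30 x + 31\right) e^{- 2 x}}{24}.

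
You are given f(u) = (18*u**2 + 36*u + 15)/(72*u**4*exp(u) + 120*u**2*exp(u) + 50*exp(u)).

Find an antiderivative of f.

An antiderivative is F(u) = -3*exp(-u)/(2*(6*u**2 + 5)).

f has the shape v'r + vr' for v = -1/(2*(2*u**2 + 5/3)) and r = exp(-u) — it is the derivative of the product v*r.
Check: d/du[-3*exp(-u)/(2*(6*u**2 + 5))] = (18*u**2 + 36*u + 15)/(72*u**4*exp(u) + 120*u**2*exp(u) + 50*exp(u)) = f(u).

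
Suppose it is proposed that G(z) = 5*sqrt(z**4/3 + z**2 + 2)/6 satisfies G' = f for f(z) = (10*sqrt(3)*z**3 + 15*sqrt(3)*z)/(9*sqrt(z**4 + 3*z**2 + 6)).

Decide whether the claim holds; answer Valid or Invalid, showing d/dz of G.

d/dz[G] = (10*sqrt(3)*z**3 + 15*sqrt(3)*z)/(18*sqrt(z**4 + 3*z**2 + 6))
d/dz[G] - f(z) = (-10*sqrt(3)*z**3 - 15*sqrt(3)*z)/(18*sqrt(z**4 + 3*z**2 + 6)) != 0.

Invalid: d/dz[G] - f = (-10*sqrt(3)*z**3 - 15*sqrt(3)*z)/(18*sqrt(z**4 + 3*z**2 + 6)), which is not 0.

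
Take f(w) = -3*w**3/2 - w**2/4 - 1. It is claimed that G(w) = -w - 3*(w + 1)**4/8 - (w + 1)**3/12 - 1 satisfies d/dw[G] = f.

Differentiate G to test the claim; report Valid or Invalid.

Invalid: d/dw[G] - f = -9*w**2/2 - 5*w - 7/4, which is not 0.

d/dw[G] = -3*w**3/2 - 19*w**2/4 - 5*w - 11/4
d/dw[G] - f(w) = -9*w**2/2 - 5*w - 7/4 != 0.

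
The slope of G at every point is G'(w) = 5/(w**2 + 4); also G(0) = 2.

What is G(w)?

G(w) = (5*atan(w/2) + 4)/2

Since d/dw undoes antidifferentiation here, G(w) must give back the stated G'(w).
A general antiderivative is 5*atan(w/2)/2 + C.
The condition gives C = 2 - (0) = 2.
So G(w) = (5*atan(w/2) + 4)/2.
Check: d/dw[(5*atan(w/2) + 4)/2] = 5/(w**2 + 4) = G'(w).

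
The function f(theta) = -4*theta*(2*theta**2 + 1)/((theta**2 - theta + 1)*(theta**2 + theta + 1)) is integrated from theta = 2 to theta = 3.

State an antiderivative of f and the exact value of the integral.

Antiderivative: F(theta) = -2*log(2*theta**4 + 2*theta**2 + 2); value = -2*log(182) + 2*log(42)

f matches the chain-rule pattern g'(h)*h' with inner function h(theta) = 2*theta**4 + 2*theta**2 + 2; substituting u = h(theta) collapses the integral.
F(theta) = -2*log(2*theta**4 + 2*theta**2 + 2) is an antiderivative of f.
Check: d/dtheta[-2*log(2*theta**4 + 2*theta**2 + 2)] = (-8*theta**3 - 4*theta)/(theta**4 + theta**2 + 1), which equals f(theta).
F(3) = -2*log(182); F(2) = -2*log(42).
Integral = F(3) - F(2) = -2*log(182) + 2*log(42).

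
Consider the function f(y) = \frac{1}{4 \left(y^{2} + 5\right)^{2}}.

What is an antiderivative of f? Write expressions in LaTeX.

An antiderivative is F(y) = \frac{\sqrt{5} y^{2} \operatorname{atan}{\left(\frac{\sqrt{5} y}{5} \right)} + 5 y + 5 \sqrt{5} \operatorname{atan}{\left(\frac{\sqrt{5} y}{5} \right)}}{200 y^{2} + 1000}.

Since d/dy undoes antidifferentiation here, F'(y) = f(y) is required of F(y).
Check: d/dy[\frac{\sqrt{5} y^{2} \operatorname{atan}{\left(\frac{\sqrt{5} y}{5} \right)} + 5 y + 5 \sqrt{5} \operatorname{atan}{\left(\frac{\sqrt{5} y}{5} \right)}}{200 y^{2} + 1000}] = \frac{1}{4 y^{4} + 40 y^{2} + 100}, which equals f(y).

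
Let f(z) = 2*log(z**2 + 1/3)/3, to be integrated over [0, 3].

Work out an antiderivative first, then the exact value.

Antiderivative: F(z) = 2*z*log(z**2 + 1/3)/3 - 4*z/3 + 4*sqrt(3)*atan(sqrt(3)*z)/9; value = -4 + 4*sqrt(3)*atan(3*sqrt(3))/9 + 2*log(28/3)

An antiderivative F(z) passes only if d/dz[F] lands on f(z) exactly.
F(z) = 2*z*log(z**2 + 1/3)/3 - 4*z/3 + 4*sqrt(3)*atan(sqrt(3)*z)/9 is an antiderivative of f.
Check: d/dz[2*z*log(z**2 + 1/3)/3 - 4*z/3 + 4*sqrt(3)*atan(sqrt(3)*z)/9] = 2*log(z**2 + 1/3)/3 = f(z).
F(3) = -4 + 4*sqrt(3)*atan(3*sqrt(3))/9 + 2*log(28/3); F(0) = 0.
Integral = F(3) - F(0) = -4 + 4*sqrt(3)*atan(3*sqrt(3))/9 + 2*log(28/3).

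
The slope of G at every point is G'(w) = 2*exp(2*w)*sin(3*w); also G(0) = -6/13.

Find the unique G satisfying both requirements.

G(w) = 2*(2*sin(3*w) - 3*cos(3*w))*exp(2*w)/13

Differentiate the proposed G(w) back; it has to land on the given G'(w).
A general antiderivative is 4*exp(2*w)*sin(3*w)/13 - 6*exp(2*w)*cos(3*w)/13 + C.
The condition gives C = -6/13 - (-6/13) = 0.
So G(w) = 2*(2*sin(3*w) - 3*cos(3*w))*exp(2*w)/13.
Check: d/dw[2*(2*sin(3*w) - 3*cos(3*w))*exp(2*w)/13] = 2*exp(2*w)*sin(3*w) = G'(w).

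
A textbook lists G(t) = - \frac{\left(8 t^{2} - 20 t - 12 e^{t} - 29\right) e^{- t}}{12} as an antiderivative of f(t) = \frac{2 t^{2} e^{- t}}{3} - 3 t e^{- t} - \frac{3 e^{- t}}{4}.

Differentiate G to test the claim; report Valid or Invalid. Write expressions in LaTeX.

d/dt[G] = \frac{\left(8 t^{2} - 36 t - 9\right) e^{- t}}{12}
This equals f(t) exactly, so the claim holds.

Valid. The derivative of G reproduces f.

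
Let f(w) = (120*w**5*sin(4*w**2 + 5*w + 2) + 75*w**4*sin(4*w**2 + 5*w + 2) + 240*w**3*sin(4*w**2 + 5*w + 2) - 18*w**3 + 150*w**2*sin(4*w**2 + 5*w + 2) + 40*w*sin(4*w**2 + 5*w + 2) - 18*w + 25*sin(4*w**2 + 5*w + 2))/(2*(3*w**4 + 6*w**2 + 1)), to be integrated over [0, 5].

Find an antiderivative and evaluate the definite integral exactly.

Whatever form F(w) takes, F'(w) = f(w) is non-negotiable.
F(w) = -(3*log(w**4 + 2*w**2 + 1/3) + 10*cos(4*w**2 + 5*w + 2))/4 is an antiderivative of f.
Check: d/dw[-(3*log(w**4 + 2*w**2 + 1/3) + 10*cos(4*w**2 + 5*w + 2))/4] = (120*w**5*sin(4*w**2 + 5*w + 2) + 75*w**4*sin(4*w**2 + 5*w + 2) + 240*w**3*sin(4*w**2 + 5*w + 2) - 18*w**3 + 150*w**2*sin(4*w**2 + 5*w + 2) + 40*w*sin(4*w**2 + 5*w + 2) - 18*w + 25*sin(4*w**2 + 5*w + 2))/(6*w**4 + 12*w**2 + 2), which equals f(w).
F(5) = -3*log(2026/3)/4 - 5*cos(127)/2; F(0) = 3*log(3)/4 - 5*cos(2)/2.
Integral = F(5) - F(0) = -3*log(2026/3)/4 + 5*cos(2)/2 - 3*log(3)/4 - 5*cos(127)/2.

Antiderivative: F(w) = -(3*log(w**4 + 2*w**2 + 1/3) + 10*cos(4*w**2 + 5*w + 2))/4; value = -3*log(2026/3)/4 + 5*cos(2)/2 - 3*log(3)/4 - 5*cos(127)/2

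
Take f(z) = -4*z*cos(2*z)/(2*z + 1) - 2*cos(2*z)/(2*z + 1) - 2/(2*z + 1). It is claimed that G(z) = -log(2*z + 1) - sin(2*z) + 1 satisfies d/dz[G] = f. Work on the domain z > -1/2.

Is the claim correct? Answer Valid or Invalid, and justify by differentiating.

Valid - differentiating G returns exactly f.

d/dz[G] = (-4*z*cos(2*z) - 2*cos(2*z) - 2)/(2*z + 1)
This equals f(z) exactly, so the claim holds.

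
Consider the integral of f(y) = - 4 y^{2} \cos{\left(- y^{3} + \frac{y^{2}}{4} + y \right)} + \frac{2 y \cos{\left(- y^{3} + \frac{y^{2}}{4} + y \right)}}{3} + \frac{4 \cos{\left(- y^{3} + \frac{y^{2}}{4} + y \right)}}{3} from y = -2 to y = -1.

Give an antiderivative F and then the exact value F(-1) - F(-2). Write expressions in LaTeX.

f matches the chain-rule pattern g'(h)*h' with inner function h(y) = - y^{3} + \frac{y^{2}}{4} + y; substituting u = h(y) collapses the integral.
F(y) = \frac{4 \sin{\left(- y^{3} + \frac{y^{2}}{4} + y \right)}}{3} is an antiderivative of f.
Check: d/dy[\frac{4 \sin{\left(- y^{3} + \frac{y^{2}}{4} + y \right)}}{3}] = - 4 y^{2} \cos{\left(- y^{3} + \frac{y^{2}}{4} + y \right)} + \frac{2 y \cos{\left(- y^{3} + \frac{y^{2}}{4} + y \right)}}{3} + \frac{4 \cos{\left(- y^{3} + \frac{y^{2}}{4} + y \right)}}{3} = f(y).
F(-1) = \frac{4 \sin{\left(\frac{1}{4} \right)}}{3}; F(-2) = \frac{4 \sin{\left(7 \right)}}{3}.
Integral = F(-1) - F(-2) = - \frac{4 \sin{\left(7 \right)}}{3} + \frac{4 \sin{\left(\frac{1}{4} \right)}}{3}.

Antiderivative: F(y) = \frac{4 \sin{\left(- y^{3} + \frac{y^{2}}{4} + y \right)}}{3}; value = - \frac{4 \sin{\left(7 \right)}}{3} + \frac{4 \sin{\left(\frac{1}{4} \right)}}{3}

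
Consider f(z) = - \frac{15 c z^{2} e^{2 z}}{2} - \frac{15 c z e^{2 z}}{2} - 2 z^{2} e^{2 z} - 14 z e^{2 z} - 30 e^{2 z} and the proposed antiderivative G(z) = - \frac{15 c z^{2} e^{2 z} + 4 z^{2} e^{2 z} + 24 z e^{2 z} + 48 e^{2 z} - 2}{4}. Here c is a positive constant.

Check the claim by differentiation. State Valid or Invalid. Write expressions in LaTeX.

Valid - the claim checks out under differentiation.

d/dz[G] = - \frac{15 c z^{2} e^{2 z}}{2} - \frac{15 c z e^{2 z}}{2} - 2 z^{2} e^{2 z} - 14 z e^{2 z} - 30 e^{2 z}
This equals f(z) exactly, so the claim holds.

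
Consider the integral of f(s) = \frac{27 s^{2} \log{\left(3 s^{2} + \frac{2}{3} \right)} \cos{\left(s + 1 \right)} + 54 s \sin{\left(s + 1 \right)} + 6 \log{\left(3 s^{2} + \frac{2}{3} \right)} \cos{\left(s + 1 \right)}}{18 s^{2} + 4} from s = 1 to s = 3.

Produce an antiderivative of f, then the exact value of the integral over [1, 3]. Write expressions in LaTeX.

Recognize the product-rule pattern: f = u'v + uv' with u = \frac{3 \log{\left(3 s^{2} + \frac{2}{3} \right)}}{2}, v = \sin{\left(s + 1 \right)}, so integration by parts undoes it.
F(s) = \frac{3 \log{\left(3 s^{2} + \frac{2}{3} \right)} \sin{\left(s + 1 \right)}}{2} is an antiderivative of f.
Check: d/ds[\frac{3 \log{\left(3 s^{2} + \frac{2}{3} \right)} \sin{\left(s + 1 \right)}}{2}] = \frac{27 s^{2} \log{\left(3 s^{2} + \frac{2}{3} \right)} \cos{\left(s + 1 \right)} + 54 s \sin{\left(s + 1 \right)} + 6 \log{\left(3 s^{2} + \frac{2}{3} \right)} \cos{\left(s + 1 \right)}}{18 s^{2} + 4} = f(s).
F(3) = \frac{3 \log{\left(\frac{83}{3} \right)} \sin{\left(4 \right)}}{2}; F(1) = \frac{3 \log{\left(\frac{11}{3} \right)} \sin{\left(2 \right)}}{2}.
Integral = F(3) - F(1) = \frac{3 \log{\left(\frac{83}{3} \right)} \sin{\left(4 \right)}}{2} - \frac{3 \log{\left(\frac{11}{3} \right)} \sin{\left(2 \right)}}{2}.

Antiderivative: F(s) = \frac{3 \log{\left(3 s^{2} + \frac{2}{3} \right)} \sin{\left(s + 1 \right)}}{2}; value = \frac{3 \log{\left(\frac{83}{3} \right)} \sin{\left(4 \right)}}{2} - \frac{3 \log{\left(\frac{11}{3} \right)} \sin{\left(2 \right)}}{2}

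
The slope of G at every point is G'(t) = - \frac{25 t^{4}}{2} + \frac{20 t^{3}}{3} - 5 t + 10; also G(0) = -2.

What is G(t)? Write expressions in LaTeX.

G(t) = \frac{- 15 t^{5} + 10 t^{4} - 15 t^{2} + 60 t - 12}{6}

The integrand splits into summands that can be handled one at a time.
A general antiderivative is - \frac{5 t^{5}}{2} + \frac{5 t^{4}}{3} - \frac{5 t^{2}}{2} + 10 t - 2 + C.
The condition gives C = -2 - (-2) = 0.
So G(t) = \frac{- 15 t^{5} + 10 t^{4} - 15 t^{2} + 60 t - 12}{6}.
Check: d/dt[\frac{- 15 t^{5} + 10 t^{4} - 15 t^{2} + 60 t - 12}{6}] = - \frac{25 t^{4}}{2} + \frac{20 t^{3}}{3} - 5 t + 10 = G'(t).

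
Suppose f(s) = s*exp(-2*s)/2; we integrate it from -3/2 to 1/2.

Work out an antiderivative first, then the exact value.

Recognize the product-rule pattern: f = u'v + uv' with u = -s/4 - 1/8, v = exp(-2*s), so integration by parts undoes it.
F(s) = (-2*s - 1)*exp(-2*s)/8 is an antiderivative of f.
Check: d/ds[(-2*s - 1)*exp(-2*s)/8] = s*exp(-2*s)/2 = f(s).
F(1/2) = -exp(-1)/4; F(-3/2) = exp(3)/4.
Integral = F(1/2) - F(-3/2) = -exp(3)/4 - exp(-1)/4.

Antiderivative: F(s) = (-2*s - 1)*exp(-2*s)/8; value = -exp(3)/4 - exp(-1)/4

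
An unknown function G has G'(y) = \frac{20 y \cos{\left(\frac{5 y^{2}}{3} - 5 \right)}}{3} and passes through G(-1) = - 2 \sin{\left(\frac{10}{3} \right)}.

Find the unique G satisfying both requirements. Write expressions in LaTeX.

G'(y) matches the chain-rule pattern g'(h)*h' with inner function h(y) = \frac{5 y^{2}}{3} - 5; substituting u = h(y) collapses the integral.
A general antiderivative is 2 \sin{\left(\frac{5 y^{2}}{3} - 5 \right)} + C.
The condition gives C = - 2 \sin{\left(\frac{10}{3} \right)} - (- 2 \sin{\left(\frac{10}{3} \right)}) = 0.
So G(y) = 2 \sin{\left(\frac{5 y^{2}}{3} - 5 \right)}.
Check: d/dy[2 \sin{\left(\frac{5 y^{2}}{3} - 5 \right)}] = \frac{20 y \cos{\left(\frac{5 y^{2}}{3} - 5 \right)}}{3} = G'(y).

G(y) = 2 \sin{\left(\frac{5 y^{2}}{3} - 5 \right)}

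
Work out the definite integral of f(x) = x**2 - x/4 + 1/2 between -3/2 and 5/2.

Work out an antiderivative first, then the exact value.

The integrand splits into summands that can be handled one at a time.
F(x) = x*(8*x**2 - 3*x + 12)/24 is an antiderivative of f.
Check: d/dx[x*(8*x**2 - 3*x + 12)/24] = x**2 - x/4 + 1/2 = f(x).
F(5/2) = 545/96; F(-3/2) = -69/32.
Integral = F(5/2) - F(-3/2) = 47/6.

Antiderivative: F(x) = x*(8*x**2 - 3*x + 12)/24; value = 47/6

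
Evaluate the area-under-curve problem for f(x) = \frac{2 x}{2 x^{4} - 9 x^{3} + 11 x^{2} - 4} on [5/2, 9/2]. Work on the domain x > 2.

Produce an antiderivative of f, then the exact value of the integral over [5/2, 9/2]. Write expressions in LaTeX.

The denominator factors as \left(x - 2\right)^{2} \left(x - 1\right) \left(2 x + 1\right); partial fractions split f into directly integrable pieces: \frac{8}{75 \left(2 x + 1\right)} + \frac{2}{3 \left(x - 1\right)} - \frac{18}{25 \left(x - 2\right)} + \frac{4}{5 \left(x - 2\right)^{2}}.
F(x) = - \frac{18 \log{\left(x - 2 \right)}}{25} + \frac{2 \log{\left(x - 1 \right)}}{3} + \frac{4 \log{\left(x + \frac{1}{2} \right)}}{75} - \frac{4}{5 x - 10} is an antiderivative of f.
Check: d/dx[- \frac{18 \log{\left(x - 2 \right)}}{25} + \frac{2 \log{\left(x - 1 \right)}}{3} + \frac{4 \log{\left(x + \frac{1}{2} \right)}}{75} - \frac{4}{5 x - 10}] = \frac{2 x}{2 x^{4} - 9 x^{3} + 11 x^{2} - 4} = f(x).
F(9/2) = - \frac{18 \log{\left(\frac{5}{2} \right)}}{25} - \frac{8}{25} + \frac{4 \log{\left(5 \right)}}{75} + \frac{2 \log{\left(\frac{7}{2} \right)}}{3}; F(5/2) = - \frac{8}{5} + \frac{4 \log{\left(3 \right)}}{75} + \frac{2 \log{\left(\frac{3}{2} \right)}}{3} + \frac{18 \log{\left(2 \right)}}{25}.
Integral = F(9/2) - F(5/2) = - \frac{18 \log{\left(\frac{5}{2} \right)}}{25} - \frac{18 \log{\left(2 \right)}}{25} - \frac{2 \log{\left(\frac{3}{2} \right)}}{3} - \frac{4 \log{\left(3 \right)}}{75} + \frac{4 \log{\left(5 \right)}}{75} + \frac{2 \log{\left(\frac{7}{2} \right)}}{3} + \frac{32}{25}.

Antiderivative: F(x) = - \frac{18 \log{\left(x - 2 \right)}}{25} + \frac{2 \log{\left(x - 1 \right)}}{3} + \frac{4 \log{\left(x + \frac{1}{2} \right)}}{75} - \frac{4}{5 x - 10}; value = - \frac{18 \log{\left(\frac{5}{2} \right)}}{25} - \frac{18 \log{\left(2 \right)}}{25} - \frac{2 \log{\left(\frac{3}{2} \right)}}{3} - \frac{4 \log{\left(3 \right)}}{75} + \frac{4 \log{\left(5 \right)}}{75} + \frac{2 \log{\left(\frac{7}{2} \right)}}{3} + \frac{32}{25}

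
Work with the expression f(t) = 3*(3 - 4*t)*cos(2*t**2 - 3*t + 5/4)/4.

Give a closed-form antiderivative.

The substitution u = 2*t**2 - 3*t + 5/4 works: f is exactly (dF/du)*(du/dt) for that inner function.
Check: d/dt[-3*sin(2*t**2 - 3*t + 5/4)/4] = -3*t*cos(2*t**2 - 3*t + 5/4) + 9*cos(2*t**2 - 3*t + 5/4)/4, which equals f(t).

An antiderivative is F(t) = -3*sin(2*t**2 - 3*t + 5/4)/4.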